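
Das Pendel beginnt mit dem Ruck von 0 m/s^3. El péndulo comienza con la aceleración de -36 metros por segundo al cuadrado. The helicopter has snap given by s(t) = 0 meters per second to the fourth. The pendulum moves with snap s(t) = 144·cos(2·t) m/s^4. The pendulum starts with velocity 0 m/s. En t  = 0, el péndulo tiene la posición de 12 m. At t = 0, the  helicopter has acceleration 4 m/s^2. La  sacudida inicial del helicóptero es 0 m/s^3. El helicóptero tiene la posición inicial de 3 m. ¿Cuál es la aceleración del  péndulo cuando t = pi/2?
Debemos encontrar la integral de nuestra ecuación del snap s(t) = 144·cos(2·t) 2 veces. La integral del snap es la sacudida. Usando j(0) = 0, obtenemos j(t) = 72·sin(2·t). La integral de la sacudida, con a(0) = -36, da la aceleración: a(t) = -36·cos(2·t). Tenemos la aceleración a(t) = -36·cos(2·t). Sustituyendo t = pi/2: a(pi/2) = 36.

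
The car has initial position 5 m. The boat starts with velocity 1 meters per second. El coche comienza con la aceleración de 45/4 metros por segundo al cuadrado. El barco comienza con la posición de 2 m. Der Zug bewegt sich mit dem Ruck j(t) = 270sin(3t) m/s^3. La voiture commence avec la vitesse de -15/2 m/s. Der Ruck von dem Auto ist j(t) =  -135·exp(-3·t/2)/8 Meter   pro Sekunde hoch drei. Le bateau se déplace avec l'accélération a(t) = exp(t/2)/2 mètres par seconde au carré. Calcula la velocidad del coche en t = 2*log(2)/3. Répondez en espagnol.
Partiendo de la sacudida j(t) = -135·exp(-3·t/2)/8, tomamos 2 antiderivadas. La integral de la sacudida es la aceleración. Usando a(0) = 45/4, obtenemos a(t) = 45·exp(-3·t/2)/4. La antiderivada de la aceleración, con v(0) = -15/2, da la velocidad: v(t) = -15·exp(-3·t/2)/2. Tenemos la velocidad v(t) = -15·exp(-3·t/2)/2. Sustituyendo t = 2*log(2)/3: v(2*log(2)/3) = -15/4.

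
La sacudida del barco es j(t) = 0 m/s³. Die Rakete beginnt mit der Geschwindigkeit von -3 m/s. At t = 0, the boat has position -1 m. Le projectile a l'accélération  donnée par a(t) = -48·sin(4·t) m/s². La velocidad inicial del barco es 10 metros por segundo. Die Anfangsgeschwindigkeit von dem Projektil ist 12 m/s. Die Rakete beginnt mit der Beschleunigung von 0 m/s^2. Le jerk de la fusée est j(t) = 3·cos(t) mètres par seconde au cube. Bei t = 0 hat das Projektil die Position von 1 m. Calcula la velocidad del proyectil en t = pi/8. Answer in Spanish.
Necesitamos integrar nuestra ecuación de la aceleración a(t) = -48·sin(4·t) 1 vez. Integrando la aceleración y usando la condición inicial v(0) = 12, obtenemos v(t) = 12·cos(4·t). Usando v(t) = 12·cos(4·t) y sustituyendo t = pi/8, encontramos v = 0.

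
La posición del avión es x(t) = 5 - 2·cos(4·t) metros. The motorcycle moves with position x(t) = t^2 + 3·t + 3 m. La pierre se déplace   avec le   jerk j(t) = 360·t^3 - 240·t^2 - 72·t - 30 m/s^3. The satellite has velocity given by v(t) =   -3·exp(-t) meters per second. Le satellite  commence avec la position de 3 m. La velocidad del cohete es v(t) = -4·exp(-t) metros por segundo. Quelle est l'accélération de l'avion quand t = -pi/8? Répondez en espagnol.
Para resolver esto, necesitamos tomar 2 derivadas de nuestra ecuación de la posición x(t) = 5 - 2·cos(4·t). Tomando d/dt de x(t), encontramos v(t) = 8·sin(4·t). Tomando d/dt de v(t), encontramos a(t) = 32·cos(4·t). Tenemos la aceleración a(t) = 32·cos(4·t). Sustituyendo t = -pi/8: a(-pi/8) = 0.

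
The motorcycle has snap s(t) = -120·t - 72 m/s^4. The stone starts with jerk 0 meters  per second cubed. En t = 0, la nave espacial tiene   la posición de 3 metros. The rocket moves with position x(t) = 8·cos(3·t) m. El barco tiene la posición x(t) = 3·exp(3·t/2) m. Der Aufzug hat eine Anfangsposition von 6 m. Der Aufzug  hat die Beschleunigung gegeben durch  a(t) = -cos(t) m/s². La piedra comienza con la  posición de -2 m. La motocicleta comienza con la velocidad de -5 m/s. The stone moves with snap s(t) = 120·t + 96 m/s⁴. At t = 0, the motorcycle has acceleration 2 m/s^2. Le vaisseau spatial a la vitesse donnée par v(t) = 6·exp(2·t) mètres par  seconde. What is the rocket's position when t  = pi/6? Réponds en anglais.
From the given position equation x(t) = 8·cos(3·t), we substitute t = pi/6 to get x = 0.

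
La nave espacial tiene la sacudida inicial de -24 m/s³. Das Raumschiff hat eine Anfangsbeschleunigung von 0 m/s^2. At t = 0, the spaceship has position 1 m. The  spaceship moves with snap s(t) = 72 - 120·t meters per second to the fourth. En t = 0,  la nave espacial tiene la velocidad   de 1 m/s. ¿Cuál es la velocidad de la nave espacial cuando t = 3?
Partiendo del snap s(t) = 72 - 120·t, tomamos 3 integrales. La integral del snap es la sacudida. Usando j(0) = -24, obtenemos j(t) = -60·t^2 + 72·t - 24. La integral de la sacudida es la aceleración. Usando a(0) = 0, obtenemos a(t) = 4·t·(-5·t^2 + 9·t - 6). Integrando la aceleración y usando la condición inicial v(0) = 1, obtenemos v(t) = -5·t^4 + 12·t^3 - 12·t^2 + 1. Tenemos la velocidad v(t) = -5·t^4 + 12·t^3 - 12·t^2 + 1. Sustituyendo t = 3: v(3) = -188.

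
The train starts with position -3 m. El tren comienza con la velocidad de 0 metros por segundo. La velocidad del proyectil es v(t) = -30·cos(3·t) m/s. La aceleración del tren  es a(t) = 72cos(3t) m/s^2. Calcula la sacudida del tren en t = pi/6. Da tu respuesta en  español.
Debemos derivar nuestra ecuación de la aceleración a(t) = 72·cos(3·t) 1 vez. Derivando la aceleración, obtenemos la sacudida: j(t) = -216·sin(3·t). Tenemos la sacudida j(t) = -216·sin(3·t). Sustituyendo t = pi/6: j(pi/6) = -216.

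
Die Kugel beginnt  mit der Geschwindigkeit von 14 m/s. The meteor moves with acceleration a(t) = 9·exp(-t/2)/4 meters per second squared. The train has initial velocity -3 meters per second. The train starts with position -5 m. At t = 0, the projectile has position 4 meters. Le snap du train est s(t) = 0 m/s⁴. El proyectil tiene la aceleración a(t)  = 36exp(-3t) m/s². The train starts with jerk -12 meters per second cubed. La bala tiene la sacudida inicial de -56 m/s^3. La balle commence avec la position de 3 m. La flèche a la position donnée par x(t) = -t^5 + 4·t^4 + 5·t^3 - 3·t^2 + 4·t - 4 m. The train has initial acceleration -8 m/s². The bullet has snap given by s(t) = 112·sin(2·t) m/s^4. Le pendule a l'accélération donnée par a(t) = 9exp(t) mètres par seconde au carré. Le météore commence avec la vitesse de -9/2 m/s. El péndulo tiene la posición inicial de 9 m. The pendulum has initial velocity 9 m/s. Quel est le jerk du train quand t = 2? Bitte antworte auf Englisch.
We need to integrate our snap equation s(t) = 0 1 time. The antiderivative of snap, with j(0) = -12, gives jerk: j(t) = -12. We have jerk j(t) = -12. Substituting t = 2: j(2) = -12.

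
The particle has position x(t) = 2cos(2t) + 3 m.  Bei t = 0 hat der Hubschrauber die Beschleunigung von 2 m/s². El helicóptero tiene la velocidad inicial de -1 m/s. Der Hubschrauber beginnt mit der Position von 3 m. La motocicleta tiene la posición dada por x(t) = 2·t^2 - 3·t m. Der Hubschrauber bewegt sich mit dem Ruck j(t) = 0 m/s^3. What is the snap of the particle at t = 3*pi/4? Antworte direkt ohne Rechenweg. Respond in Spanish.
En t = 3*pi/4, s = 0.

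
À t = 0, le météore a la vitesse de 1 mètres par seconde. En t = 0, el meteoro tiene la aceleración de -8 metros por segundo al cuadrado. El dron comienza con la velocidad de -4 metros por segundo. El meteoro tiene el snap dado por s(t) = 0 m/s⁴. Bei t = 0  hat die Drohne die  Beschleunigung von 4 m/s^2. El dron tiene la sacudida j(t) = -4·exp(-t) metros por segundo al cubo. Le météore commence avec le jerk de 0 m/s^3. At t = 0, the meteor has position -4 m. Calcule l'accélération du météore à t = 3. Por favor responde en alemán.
Ausgehend von dem Snap s(t) = 0, nehmen wir 2 Integrale. Die Stammfunktion von dem Snap, mit j(0) = 0, ergibt den Ruck: j(t) = 0. Die Stammfunktion von dem Ruck ist die Beschleunigung. Mit a(0) = -8 erhalten wir a(t) = -8. Aus der Gleichung für die Beschleunigung a(t) = -8, setzen wir t = 3 ein und erhalten a = -8.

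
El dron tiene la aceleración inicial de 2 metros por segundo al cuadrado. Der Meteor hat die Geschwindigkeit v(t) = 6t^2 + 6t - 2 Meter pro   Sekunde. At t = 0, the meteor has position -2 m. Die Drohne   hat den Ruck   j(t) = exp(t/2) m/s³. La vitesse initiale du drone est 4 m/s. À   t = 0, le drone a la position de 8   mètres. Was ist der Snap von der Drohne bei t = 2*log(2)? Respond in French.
En partant du jerk j(t) = exp(t/2), nous prenons 1 dérivée. En dérivant le jerk, nous obtenons le snap: s(t) = exp(t/2)/2. De l'équation du snap s(t) = exp(t/2)/2, nous substituons t = 2*log(2) pour obtenir s = 1.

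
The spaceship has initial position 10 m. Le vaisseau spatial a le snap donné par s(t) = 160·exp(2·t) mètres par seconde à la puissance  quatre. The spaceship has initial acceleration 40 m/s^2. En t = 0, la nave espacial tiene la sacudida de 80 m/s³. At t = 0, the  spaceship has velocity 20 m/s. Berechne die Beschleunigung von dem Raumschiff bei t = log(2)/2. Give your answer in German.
Um dies zu lösen, müssen wir 2 Stammfunktionen unserer Gleichung für den Snap s(t) = 160·exp(2·t) finden. Mit ∫s(t)dt und Anwendung von j(0) = 80, finden wir j(t) = 80·exp(2·t). Mit ∫j(t)dt und Anwendung von a(0) = 40, finden wir a(t) = 40·exp(2·t). Mit a(t) = 40·exp(2·t) und Einsetzen von t = log(2)/2, finden wir a = 80.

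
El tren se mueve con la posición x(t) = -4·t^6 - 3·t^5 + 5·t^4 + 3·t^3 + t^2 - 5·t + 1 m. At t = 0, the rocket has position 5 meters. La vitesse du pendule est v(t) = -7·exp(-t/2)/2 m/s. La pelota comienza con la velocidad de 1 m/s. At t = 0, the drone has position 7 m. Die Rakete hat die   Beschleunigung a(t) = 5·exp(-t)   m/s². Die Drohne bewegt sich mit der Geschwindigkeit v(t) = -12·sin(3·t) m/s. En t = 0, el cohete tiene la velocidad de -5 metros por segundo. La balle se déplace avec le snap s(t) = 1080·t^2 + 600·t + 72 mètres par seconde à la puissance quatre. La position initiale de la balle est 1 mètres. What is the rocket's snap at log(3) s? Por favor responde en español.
Partiendo de la aceleración a(t) = 5·exp(-t), tomamos 2 derivadas. Tomando d/dt de a(t), encontramos j(t) = -5·exp(-t). Tomando d/dt de j(t), encontramos s(t) = 5·exp(-t). De la ecuación del snap s(t) = 5·exp(-t), sustituimos t = log(3) para obtener s = 5/3.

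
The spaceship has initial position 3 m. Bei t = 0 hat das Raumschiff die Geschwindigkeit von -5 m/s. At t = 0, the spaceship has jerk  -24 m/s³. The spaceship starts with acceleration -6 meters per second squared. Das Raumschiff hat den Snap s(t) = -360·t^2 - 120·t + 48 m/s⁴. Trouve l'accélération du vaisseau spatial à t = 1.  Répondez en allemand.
Ausgehend von dem Snap s(t) = -360·t^2 - 120·t + 48, nehmen wir 2 Integrale. Das Integral von dem Snap, mit j(0) = -24, ergibt den Ruck: j(t) = -120·t^3 - 60·t^2 + 48·t - 24. Das Integral von dem Ruck ist die Beschleunigung. Mit a(0) = -6 erhalten wir a(t) = -30·t^4 - 20·t^3 + 24·t^2 - 24·t - 6. Aus der Gleichung für die Beschleunigung a(t) = -30·t^4 - 20·t^3 + 24·t^2 - 24·t - 6, setzen wir t = 1 ein und erhalten a = -56.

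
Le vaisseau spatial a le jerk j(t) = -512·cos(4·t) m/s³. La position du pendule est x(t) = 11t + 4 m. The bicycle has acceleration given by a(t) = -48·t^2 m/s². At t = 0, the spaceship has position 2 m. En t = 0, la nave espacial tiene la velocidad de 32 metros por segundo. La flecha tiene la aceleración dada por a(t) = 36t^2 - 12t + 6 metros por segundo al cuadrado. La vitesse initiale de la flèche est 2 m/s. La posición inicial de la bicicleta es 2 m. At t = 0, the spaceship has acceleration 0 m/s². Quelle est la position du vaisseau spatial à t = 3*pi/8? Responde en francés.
Pour résoudre ceci, nous devons prendre 3 primitives de notre équation du jerk j(t) = -512·cos(4·t). En intégrant le jerk et en utilisant la condition initiale a(0) = 0, nous obtenons a(t) = -128·sin(4·t). L'intégrale de l'accélération, avec v(0) = 32, donne la vitesse: v(t) = 32·cos(4·t). En prenant ∫v(t)dt et en appliquant x(0) = 2, nous trouvons x(t) = 8·sin(4·t) + 2. En utilisant x(t) = 8·sin(4·t) + 2 et en substituant t = 3*pi/8, nous trouvons x = -6.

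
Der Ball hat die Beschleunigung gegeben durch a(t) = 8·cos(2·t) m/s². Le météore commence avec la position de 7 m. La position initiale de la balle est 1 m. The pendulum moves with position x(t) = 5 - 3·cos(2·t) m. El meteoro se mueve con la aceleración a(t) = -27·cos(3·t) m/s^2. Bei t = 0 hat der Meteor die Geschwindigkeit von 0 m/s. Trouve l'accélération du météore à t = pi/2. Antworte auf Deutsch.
Wir haben die Beschleunigung a(t) = -27·cos(3·t). Durch Einsetzen von t = pi/2: a(pi/2) = 0.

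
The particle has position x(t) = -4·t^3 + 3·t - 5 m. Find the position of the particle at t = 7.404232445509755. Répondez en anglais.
Using x(t) = -4·t^3 + 3·t - 5 and substituting t = 7.404232445509755, we find x = -1606.46611828735.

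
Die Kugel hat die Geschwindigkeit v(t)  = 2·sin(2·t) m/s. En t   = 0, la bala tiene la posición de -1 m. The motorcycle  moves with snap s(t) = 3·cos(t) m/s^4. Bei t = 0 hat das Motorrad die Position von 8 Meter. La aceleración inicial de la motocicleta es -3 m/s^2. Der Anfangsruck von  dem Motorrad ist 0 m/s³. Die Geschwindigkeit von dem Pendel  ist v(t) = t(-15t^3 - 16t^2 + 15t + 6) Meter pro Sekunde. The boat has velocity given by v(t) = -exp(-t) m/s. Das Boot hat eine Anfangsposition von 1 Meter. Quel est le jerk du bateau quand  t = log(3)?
Pour résoudre ceci, nous devons prendre 2 dérivées de notre équation de la vitesse v(t) = -exp(-t). La dérivée de la vitesse donne l'accélération: a(t) = exp(-t). En prenant d/dt de a(t), nous trouvons j(t) = -exp(-t). Nous avons le jerk j(t) = -exp(-t). En substituant t = log(3): j(log(3)) = -1/3.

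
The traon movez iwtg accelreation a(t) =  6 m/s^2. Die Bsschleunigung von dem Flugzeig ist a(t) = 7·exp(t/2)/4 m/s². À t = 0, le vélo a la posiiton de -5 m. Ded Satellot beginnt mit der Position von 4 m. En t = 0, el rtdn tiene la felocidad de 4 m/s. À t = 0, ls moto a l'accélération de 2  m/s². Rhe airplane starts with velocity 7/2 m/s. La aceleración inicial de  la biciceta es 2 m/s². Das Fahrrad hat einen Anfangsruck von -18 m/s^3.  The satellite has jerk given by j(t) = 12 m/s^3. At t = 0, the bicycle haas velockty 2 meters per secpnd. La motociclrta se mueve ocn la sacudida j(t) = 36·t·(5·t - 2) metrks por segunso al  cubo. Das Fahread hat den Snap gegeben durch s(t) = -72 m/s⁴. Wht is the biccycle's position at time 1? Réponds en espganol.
Debemos encontrar la integral de nuestra ecuación del snap s(t) = -72 4 veces. Integrando el snap y usando la condición inicial j(0) = -18, obtenemos j(t) = -72·t - 18. La integral de la sacudida es la aceleración. Usando a(0) = 2, obtenemos a(t) = -36·t^2 - 18·t + 2. La antiderivada de la aceleración es la velocidad. Usando v(0) = 2, obtenemos v(t) = -12·t^3 - 9·t^2 + 2·t + 2. Integrando la velocidad y usando la condición inicial x(0) = -5, obtenemos x(t) = -3·t^4 - 3·t^3 + t^2 + 2·t - 5. De la ecuación de la posición x(t) = -3·t^4 - 3·t^3 + t^2 + 2·t - 5, sustituimos t = 1 para obtener x = -8.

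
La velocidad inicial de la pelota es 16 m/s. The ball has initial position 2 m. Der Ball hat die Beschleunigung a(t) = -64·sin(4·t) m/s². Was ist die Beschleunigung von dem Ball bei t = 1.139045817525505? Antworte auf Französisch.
De l'équation de l'accélération a(t) = -64·sin(4·t), nous substituons t = 1.139045817525505 pour obtenir a = 63.2207791994669.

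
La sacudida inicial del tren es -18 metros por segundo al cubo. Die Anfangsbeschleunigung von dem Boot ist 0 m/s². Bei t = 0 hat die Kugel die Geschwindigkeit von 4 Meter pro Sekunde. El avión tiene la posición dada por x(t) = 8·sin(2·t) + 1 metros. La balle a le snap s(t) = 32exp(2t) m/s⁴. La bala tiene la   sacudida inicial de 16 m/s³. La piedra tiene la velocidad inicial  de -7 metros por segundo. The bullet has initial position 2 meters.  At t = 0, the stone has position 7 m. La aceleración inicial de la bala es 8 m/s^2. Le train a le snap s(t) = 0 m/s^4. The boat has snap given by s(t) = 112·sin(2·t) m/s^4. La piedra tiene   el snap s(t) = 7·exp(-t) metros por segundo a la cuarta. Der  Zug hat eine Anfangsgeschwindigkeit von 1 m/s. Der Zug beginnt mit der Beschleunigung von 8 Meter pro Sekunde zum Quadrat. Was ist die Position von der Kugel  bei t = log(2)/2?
Ausgehend von dem Snap s(t) = 32·exp(2·t), nehmen wir 4 Integrale. Die Stammfunktion von dem Snap ist der Ruck. Mit j(0) = 16 erhalten wir j(t) = 16·exp(2·t). Das Integral von dem Ruck ist die Beschleunigung. Mit a(0) = 8 erhalten wir a(t) = 8·exp(2·t). Durch Integration von der Beschleunigung und Verwendung der Anfangsbedingung v(0) = 4, erhalten wir v(t) = 4·exp(2·t). Das Integral von der Geschwindigkeit ist die Position. Mit x(0) = 2 erhalten wir x(t) = 2·exp(2·t). Aus der Gleichung für die Position x(t) = 2·exp(2·t), setzen wir t = log(2)/2 ein und erhalten x = 4.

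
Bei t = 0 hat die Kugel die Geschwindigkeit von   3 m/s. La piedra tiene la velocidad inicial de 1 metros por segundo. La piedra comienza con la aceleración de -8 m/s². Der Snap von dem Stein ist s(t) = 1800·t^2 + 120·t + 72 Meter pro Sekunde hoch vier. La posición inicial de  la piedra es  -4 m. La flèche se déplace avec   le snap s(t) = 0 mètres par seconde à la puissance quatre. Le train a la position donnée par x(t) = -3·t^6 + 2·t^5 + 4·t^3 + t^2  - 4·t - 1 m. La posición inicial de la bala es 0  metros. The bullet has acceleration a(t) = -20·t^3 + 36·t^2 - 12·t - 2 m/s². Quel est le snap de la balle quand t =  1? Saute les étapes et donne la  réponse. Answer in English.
The answer is -48.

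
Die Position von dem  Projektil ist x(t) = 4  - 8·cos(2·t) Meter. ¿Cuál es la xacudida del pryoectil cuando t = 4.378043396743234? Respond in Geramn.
Um dies zu lösen, müssen wir 3 Ableitungen unserer Gleichung für die Position x(t) = 4 - 8·cos(2·t) nehmen. Die Ableitung von der Position ergibt die Geschwindigkeit: v(t) = 16·sin(2·t). Durch Ableiten von der Geschwindigkeit erhalten wir die Beschleunigung: a(t) = 32·cos(2·t). Mit d/dt von a(t) finden wir j(t) = -64·sin(2·t). Mit j(t) = -64·sin(2·t) und Einsetzen von t = 4.378043396743234, finden wir j = -39.6774120960636.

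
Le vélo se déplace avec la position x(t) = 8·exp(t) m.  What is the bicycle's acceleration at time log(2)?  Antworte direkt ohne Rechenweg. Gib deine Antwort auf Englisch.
The answer is 16.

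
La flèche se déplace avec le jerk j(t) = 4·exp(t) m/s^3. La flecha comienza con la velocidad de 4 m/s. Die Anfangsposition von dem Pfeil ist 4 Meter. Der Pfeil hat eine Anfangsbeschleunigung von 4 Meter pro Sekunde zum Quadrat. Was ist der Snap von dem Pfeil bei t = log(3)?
Ausgehend von dem Ruck j(t) = 4·exp(t), nehmen wir 1 Ableitung. Durch Ableiten von dem Ruck erhalten wir den Snap: s(t) = 4·exp(t). Mit s(t) = 4·exp(t) und Einsetzen von t = log(3), finden wir s = 12.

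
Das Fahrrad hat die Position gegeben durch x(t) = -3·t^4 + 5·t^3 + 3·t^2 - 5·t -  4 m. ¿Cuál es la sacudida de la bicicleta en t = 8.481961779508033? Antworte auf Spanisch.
Debemos derivar nuestra ecuación de la posición x(t) = -3·t^4 + 5·t^3 + 3·t^2 - 5·t - 4 3 veces. Tomando d/dt de x(t), encontramos v(t) = -12·t^3 + 15·t^2 + 6·t - 5. Derivando la velocidad, obtenemos la aceleración: a(t) = -36·t^2 + 30·t + 6. La derivada de la aceleración da la sacudida: j(t) = 30 - 72·t. De la ecuación de la sacudida j(t) = 30 - 72·t, sustituimos t = 8.481961779508033 para obtener j = -580.701248124578.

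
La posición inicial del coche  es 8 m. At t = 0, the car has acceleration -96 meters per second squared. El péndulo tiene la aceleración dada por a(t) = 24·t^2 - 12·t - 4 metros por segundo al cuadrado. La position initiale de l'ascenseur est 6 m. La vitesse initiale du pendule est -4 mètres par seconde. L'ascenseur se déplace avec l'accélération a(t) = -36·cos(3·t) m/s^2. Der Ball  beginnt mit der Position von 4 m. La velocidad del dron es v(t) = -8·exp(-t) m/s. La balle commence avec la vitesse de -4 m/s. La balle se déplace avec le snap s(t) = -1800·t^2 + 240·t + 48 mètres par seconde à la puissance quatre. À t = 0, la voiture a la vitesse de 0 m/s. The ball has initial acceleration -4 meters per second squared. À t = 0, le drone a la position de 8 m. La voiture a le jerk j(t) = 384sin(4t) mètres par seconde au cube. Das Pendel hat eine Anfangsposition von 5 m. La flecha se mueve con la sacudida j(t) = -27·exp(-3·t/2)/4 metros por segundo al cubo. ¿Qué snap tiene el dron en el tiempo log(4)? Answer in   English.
Starting from velocity v(t) = -8·exp(-t), we take 3 derivatives. Differentiating velocity, we get acceleration: a(t) = 8·exp(-t). Differentiating acceleration, we get jerk: j(t) = -8·exp(-t). The derivative of jerk gives snap: s(t) = 8·exp(-t). Using s(t) = 8·exp(-t) and substituting t = log(4), we find s = 2.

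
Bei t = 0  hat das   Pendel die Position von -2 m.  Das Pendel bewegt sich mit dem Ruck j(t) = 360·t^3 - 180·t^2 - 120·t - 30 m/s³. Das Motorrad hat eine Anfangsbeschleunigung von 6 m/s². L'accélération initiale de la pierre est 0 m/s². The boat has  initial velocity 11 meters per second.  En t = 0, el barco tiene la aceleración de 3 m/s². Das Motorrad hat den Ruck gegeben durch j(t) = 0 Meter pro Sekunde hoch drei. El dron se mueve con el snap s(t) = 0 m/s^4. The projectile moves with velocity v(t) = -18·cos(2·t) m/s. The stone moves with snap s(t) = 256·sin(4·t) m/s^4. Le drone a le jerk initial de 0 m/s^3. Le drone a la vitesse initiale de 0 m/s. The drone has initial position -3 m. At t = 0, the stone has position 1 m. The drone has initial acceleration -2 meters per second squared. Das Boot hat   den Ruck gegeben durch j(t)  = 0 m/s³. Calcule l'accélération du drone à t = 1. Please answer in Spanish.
Necesitamos integrar nuestra ecuación del snap s(t) = 0 2 veces. La integral del snap es la sacudida. Usando j(0) = 0, obtenemos j(t) = 0. Integrando la sacudida y usando la condición inicial a(0) = -2, obtenemos a(t) = -2. Tenemos la aceleración a(t) = -2. Sustituyendo t = 1: a(1) = -2.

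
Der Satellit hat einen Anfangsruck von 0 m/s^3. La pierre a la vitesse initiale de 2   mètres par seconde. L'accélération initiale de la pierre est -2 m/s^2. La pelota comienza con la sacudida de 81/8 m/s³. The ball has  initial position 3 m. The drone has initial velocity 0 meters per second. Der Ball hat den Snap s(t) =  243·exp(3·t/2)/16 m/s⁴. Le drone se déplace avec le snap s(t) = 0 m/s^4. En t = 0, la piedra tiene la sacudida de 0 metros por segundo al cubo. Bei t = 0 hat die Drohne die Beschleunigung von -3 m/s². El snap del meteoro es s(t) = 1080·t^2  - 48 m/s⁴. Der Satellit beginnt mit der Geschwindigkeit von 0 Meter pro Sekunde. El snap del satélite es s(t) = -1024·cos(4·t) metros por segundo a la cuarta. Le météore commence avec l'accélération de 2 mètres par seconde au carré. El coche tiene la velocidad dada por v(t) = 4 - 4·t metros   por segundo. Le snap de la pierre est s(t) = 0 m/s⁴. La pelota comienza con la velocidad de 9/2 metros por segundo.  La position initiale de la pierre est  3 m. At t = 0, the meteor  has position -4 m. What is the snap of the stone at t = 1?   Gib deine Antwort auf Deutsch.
Wir haben den Snap s(t) = 0. Durch Einsetzen von t = 1: s(1) = 0.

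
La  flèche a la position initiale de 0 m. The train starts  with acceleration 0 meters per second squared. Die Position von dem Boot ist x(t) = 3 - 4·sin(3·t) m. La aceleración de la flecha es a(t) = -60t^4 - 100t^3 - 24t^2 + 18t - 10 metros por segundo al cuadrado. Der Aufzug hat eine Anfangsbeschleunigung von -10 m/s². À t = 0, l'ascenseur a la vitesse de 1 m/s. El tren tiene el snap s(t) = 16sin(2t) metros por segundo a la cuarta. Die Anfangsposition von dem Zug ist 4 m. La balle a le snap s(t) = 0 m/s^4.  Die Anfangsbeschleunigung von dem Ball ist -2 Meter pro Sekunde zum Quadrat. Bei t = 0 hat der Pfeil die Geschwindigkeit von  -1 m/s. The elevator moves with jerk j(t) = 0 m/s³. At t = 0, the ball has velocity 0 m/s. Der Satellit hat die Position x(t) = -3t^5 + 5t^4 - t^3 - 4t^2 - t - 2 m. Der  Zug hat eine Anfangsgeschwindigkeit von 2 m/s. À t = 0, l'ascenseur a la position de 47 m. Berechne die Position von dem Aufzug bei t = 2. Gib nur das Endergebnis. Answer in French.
La position à t = 2 est x = 29.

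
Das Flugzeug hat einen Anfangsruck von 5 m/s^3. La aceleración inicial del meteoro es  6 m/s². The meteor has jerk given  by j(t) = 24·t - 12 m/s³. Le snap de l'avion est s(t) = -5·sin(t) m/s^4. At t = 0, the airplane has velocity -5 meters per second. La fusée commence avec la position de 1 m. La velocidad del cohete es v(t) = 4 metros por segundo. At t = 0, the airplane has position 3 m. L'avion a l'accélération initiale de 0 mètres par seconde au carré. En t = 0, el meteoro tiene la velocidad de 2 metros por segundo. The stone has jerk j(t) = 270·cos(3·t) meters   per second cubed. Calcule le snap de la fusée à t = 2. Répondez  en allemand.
Wir müssen unsere Gleichung für die Geschwindigkeit v(t) = 4 3-mal ableiten. Durch Ableiten von der Geschwindigkeit erhalten wir die Beschleunigung: a(t) = 0. Die Ableitung von der Beschleunigung ergibt den Ruck: j(t) = 0. Durch Ableiten von dem Ruck erhalten wir den Snap: s(t) = 0. Aus der Gleichung für den Snap s(t) = 0, setzen wir t = 2 ein und erhalten s = 0.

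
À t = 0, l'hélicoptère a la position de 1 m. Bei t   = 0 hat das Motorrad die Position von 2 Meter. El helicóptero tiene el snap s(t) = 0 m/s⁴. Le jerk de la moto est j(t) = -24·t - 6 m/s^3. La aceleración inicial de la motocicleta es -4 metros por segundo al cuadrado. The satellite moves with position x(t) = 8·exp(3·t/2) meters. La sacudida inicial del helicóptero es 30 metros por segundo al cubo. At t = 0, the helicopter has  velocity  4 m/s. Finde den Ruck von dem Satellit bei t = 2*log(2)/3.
Um dies zu lösen, müssen wir 3 Ableitungen unserer Gleichung für die Position x(t) = 8·exp(3·t/2) nehmen. Die Ableitung von der Position ergibt die Geschwindigkeit: v(t) = 12·exp(3·t/2). Mit d/dt von v(t) finden wir a(t) = 18·exp(3·t/2). Die Ableitung von der Beschleunigung ergibt den Ruck: j(t) = 27·exp(3·t/2). Aus der Gleichung für den Ruck j(t) = 27·exp(3·t/2), setzen wir t = 2*log(2)/3 ein und erhalten j = 54.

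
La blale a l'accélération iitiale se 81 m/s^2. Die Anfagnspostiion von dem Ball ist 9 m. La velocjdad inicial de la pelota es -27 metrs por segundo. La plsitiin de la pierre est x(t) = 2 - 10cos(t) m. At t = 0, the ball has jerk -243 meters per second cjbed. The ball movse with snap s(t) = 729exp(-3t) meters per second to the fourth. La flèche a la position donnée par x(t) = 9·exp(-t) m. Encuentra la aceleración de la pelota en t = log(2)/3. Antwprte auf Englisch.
We must find the integral of our snap equation s(t) = 729·exp(-3·t) 2 times. The integral of snap is jerk. Using j(0) = -243, we get j(t) = -243·exp(-3·t). Taking ∫j(t)dt and applying a(0) = 81, we find a(t) = 81·exp(-3·t). From the given acceleration equation a(t) = 81·exp(-3·t), we substitute t = log(2)/3 to get a = 81/2.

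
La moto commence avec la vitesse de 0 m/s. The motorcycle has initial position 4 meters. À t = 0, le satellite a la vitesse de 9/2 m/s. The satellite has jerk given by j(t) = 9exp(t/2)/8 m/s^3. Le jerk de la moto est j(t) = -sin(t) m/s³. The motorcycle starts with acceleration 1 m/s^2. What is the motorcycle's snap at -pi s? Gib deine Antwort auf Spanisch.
Debemos derivar nuestra ecuación de la sacudida j(t) = -sin(t) 1 vez. La derivada de la sacudida da el snap: s(t) = -cos(t). Tenemos el snap s(t) = -cos(t). Sustituyendo t = -pi: s(-pi) = 1.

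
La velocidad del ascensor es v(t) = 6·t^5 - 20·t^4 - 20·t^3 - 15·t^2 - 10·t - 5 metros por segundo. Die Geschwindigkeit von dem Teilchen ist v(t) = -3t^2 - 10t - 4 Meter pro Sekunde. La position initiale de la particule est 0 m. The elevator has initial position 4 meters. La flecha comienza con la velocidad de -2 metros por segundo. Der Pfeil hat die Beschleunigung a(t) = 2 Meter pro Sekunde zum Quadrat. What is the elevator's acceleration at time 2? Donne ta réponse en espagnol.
Para resolver esto, necesitamos tomar 1 derivada de nuestra ecuación de la velocidad v(t) = 6·t^5 - 20·t^4 - 20·t^3 - 15·t^2 - 10·t - 5. Tomando d/dt de v(t), encontramos a(t) = 30·t^4 - 80·t^3 - 60·t^2 - 30·t - 10. Usando a(t) = 30·t^4 - 80·t^3 - 60·t^2 - 30·t - 10 y sustituyendo t = 2, encontramos a = -470.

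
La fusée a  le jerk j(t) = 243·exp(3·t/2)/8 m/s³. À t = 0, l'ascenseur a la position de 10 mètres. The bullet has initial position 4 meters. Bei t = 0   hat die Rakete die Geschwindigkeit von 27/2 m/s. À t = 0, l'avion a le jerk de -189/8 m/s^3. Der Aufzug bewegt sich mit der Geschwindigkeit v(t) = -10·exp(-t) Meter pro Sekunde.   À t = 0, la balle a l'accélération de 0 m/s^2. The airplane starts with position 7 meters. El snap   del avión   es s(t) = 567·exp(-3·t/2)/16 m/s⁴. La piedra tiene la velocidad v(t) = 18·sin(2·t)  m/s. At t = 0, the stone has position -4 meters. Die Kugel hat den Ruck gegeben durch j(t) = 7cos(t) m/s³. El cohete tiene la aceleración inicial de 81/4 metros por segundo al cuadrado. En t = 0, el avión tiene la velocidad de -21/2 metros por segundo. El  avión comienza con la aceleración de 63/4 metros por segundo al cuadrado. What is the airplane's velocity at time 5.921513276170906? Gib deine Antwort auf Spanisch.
Para resolver esto, necesitamos tomar 3 antiderivadas de nuestra ecuación del snap s(t) = 567·exp(-3·t/2)/16. Integrando el snap y usando la condición inicial j(0) = -189/8, obtenemos j(t) = -189·exp(-3·t/2)/8. Integrando la sacudida y usando la condición inicial a(0) = 63/4, obtenemos a(t) = 63·exp(-3·t/2)/4. La integral de la aceleración es la velocidad. Usando v(0) = -21/2, obtenemos v(t) = -21·exp(-3·t/2)/2. Tenemos la velocidad v(t) = -21·exp(-3·t/2)/2. Sustituyendo t = 5.921513276170906: v(5.921513276170906) = -0.00145770112358309.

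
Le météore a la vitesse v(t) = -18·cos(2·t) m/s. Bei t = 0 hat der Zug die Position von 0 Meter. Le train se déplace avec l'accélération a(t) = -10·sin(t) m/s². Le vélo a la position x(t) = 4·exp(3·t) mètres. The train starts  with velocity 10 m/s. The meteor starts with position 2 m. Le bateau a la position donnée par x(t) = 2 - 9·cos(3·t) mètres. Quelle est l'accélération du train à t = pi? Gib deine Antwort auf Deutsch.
Aus der Gleichung für die Beschleunigung a(t) = -10·sin(t), setzen wir t = pi ein und erhalten a = 0.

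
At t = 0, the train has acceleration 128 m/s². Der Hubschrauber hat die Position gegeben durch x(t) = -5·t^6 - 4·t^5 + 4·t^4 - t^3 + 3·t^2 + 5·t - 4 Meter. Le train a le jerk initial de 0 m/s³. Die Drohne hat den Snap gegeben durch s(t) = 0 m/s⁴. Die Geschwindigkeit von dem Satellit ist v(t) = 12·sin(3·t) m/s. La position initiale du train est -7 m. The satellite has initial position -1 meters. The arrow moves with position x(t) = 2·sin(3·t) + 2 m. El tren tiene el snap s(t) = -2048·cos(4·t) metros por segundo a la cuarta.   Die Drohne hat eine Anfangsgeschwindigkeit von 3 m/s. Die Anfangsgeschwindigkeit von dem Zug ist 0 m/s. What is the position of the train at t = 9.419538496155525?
We need to integrate our snap equation s(t) = -2048·cos(4·t) 4 times. The antiderivative of snap, with j(0) = 0, gives jerk: j(t) = -512·sin(4·t). The integral of jerk, with a(0) = 128, gives acceleration: a(t) = 128·cos(4·t). Taking ∫a(t)dt and applying v(0) = 0, we find v(t) = 32·sin(4·t). The antiderivative of velocity, with x(0) = -7, gives position: x(t) = 1 - 8·cos(4·t). Using x(t) = 1 - 8·cos(4·t) and substituting t = 9.419538496155525, we find x = -6.99824313698311.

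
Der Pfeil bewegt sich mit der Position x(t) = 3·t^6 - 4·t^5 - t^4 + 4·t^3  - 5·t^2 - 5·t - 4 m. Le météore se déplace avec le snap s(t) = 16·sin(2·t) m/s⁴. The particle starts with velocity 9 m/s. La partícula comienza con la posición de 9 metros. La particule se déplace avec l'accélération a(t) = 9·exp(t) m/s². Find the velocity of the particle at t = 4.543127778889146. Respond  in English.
We need to integrate our acceleration equation a(t) = 9·exp(t) 1 time. Finding the integral of a(t) and using v(0) = 9: v(t) = 9·exp(t). From the given velocity equation v(t) = 9·exp(t), we substitute t = 4.543127778889146 to get v = 845.858726936662.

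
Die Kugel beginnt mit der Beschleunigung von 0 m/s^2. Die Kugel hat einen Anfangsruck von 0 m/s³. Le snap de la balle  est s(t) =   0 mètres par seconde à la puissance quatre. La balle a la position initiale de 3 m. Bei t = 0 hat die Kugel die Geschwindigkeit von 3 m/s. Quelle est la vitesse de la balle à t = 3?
Pour résoudre ceci, nous devons prendre 3 intégrales de notre équation du snap s(t) = 0. L'intégrale du snap, avec j(0) = 0, donne le jerk: j(t) = 0. La primitive du jerk est l'accélération. En utilisant a(0) = 0, nous obtenons a(t) = 0. La primitive de l'accélération, avec v(0) = 3, donne la vitesse: v(t) = 3. En utilisant v(t) = 3 et en substituant t = 3, nous trouvons v = 3.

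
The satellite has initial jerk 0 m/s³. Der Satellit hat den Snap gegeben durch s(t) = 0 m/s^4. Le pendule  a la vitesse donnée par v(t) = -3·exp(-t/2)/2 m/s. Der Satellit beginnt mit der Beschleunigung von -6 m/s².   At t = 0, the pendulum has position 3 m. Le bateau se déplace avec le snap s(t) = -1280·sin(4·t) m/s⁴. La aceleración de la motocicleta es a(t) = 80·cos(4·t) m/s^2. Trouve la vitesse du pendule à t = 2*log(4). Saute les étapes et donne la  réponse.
v(2*log(4)) = -3/8.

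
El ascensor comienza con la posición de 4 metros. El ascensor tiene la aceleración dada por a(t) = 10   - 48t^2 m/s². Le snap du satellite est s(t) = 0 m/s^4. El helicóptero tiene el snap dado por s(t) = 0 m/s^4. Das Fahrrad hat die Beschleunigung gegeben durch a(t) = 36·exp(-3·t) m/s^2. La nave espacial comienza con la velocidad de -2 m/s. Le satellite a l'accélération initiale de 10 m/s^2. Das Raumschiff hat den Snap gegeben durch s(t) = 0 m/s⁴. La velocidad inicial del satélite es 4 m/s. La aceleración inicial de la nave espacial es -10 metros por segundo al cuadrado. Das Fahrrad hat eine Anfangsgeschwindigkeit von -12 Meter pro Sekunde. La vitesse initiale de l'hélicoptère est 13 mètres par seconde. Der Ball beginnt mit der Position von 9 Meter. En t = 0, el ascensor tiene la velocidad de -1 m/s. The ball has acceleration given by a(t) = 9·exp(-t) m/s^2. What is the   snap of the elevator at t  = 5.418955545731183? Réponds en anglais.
We must differentiate our acceleration equation a(t) = 10 - 48·t^2 2 times. The derivative of acceleration gives jerk: j(t) = -96·t. Differentiating jerk, we get snap: s(t) = -96. Using s(t) = -96 and substituting t = 5.418955545731183, we find s = -96.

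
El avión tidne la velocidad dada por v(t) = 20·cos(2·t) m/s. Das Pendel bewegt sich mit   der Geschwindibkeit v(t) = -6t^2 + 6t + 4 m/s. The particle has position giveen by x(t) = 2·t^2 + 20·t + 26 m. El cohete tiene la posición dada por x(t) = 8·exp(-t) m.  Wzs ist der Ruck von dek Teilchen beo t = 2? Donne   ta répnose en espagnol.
Para resolver esto, necesitamos tomar 3 derivadas de nuestra ecuación de la posición x(t) = 2·t^2 + 20·t + 26. Derivando la posición, obtenemos la velocidad: v(t) = 4·t + 20. Tomando d/dt de v(t), encontramos a(t) = 4. Derivando la aceleración, obtenemos la sacudida: j(t) = 0. Tenemos la sacudida j(t) = 0. Sustituyendo t = 2: j(2) = 0.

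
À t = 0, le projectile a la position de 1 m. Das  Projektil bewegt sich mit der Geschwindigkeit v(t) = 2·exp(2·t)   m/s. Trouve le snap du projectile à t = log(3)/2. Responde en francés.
Nous devons dériver notre équation de la vitesse v(t) = 2·exp(2·t) 3 fois. En prenant d/dt de v(t), nous trouvons a(t) = 4·exp(2·t). En dérivant l'accélération, nous obtenons le jerk: j(t) = 8·exp(2·t). En prenant d/dt de j(t), nous trouvons s(t) = 16·exp(2·t). De l'équation du snap s(t) = 16·exp(2·t), nous substituons t = log(3)/2 pour obtenir s = 48.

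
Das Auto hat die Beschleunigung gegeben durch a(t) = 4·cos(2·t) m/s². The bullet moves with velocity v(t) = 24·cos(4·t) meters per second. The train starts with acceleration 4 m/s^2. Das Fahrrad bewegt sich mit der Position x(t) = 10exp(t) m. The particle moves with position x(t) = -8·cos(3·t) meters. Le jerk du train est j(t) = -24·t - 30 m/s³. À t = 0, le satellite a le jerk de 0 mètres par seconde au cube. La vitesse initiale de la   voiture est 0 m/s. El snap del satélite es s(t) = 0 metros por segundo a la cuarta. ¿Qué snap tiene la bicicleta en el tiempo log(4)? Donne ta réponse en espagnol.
Debemos derivar nuestra ecuación de la posición x(t) = 10·exp(t) 4 veces. Derivando la posición, obtenemos la velocidad: v(t) = 10·exp(t). La derivada de la velocidad da la aceleración: a(t) = 10·exp(t). La derivada de la aceleración da la sacudida: j(t) = 10·exp(t). Tomando d/dt de j(t), encontramos s(t) = 10·exp(t). De la ecuación del snap s(t) = 10·exp(t), sustituimos t = log(4) para obtener s = 40.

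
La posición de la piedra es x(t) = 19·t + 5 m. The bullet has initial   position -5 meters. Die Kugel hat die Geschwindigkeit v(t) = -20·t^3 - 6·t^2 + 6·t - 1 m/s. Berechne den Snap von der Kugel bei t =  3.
Wir müssen unsere Gleichung für die Geschwindigkeit v(t) = -20·t^3 - 6·t^2 + 6·t - 1 3-mal ableiten. Die Ableitung von der Geschwindigkeit ergibt die Beschleunigung: a(t) = -60·t^2 - 12·t + 6. Mit d/dt von a(t) finden wir j(t) = -120·t - 12. Die Ableitung von dem Ruck ergibt den Snap: s(t) = -120. Wir haben den Snap s(t) = -120. Durch Einsetzen von t = 3: s(3) = -120.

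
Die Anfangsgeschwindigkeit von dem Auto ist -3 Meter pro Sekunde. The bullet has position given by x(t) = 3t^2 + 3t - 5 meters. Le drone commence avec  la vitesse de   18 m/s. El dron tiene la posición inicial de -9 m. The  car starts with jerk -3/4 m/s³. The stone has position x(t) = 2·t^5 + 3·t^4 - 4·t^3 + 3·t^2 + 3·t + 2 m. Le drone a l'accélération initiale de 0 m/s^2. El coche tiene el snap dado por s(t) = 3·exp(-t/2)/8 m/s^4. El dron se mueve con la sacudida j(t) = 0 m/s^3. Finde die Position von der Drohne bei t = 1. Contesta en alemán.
Wir müssen das Integral unserer Gleichung für den Ruck j(t) = 0 3-mal finden. Die Stammfunktion von dem Ruck ist die Beschleunigung. Mit a(0) = 0 erhalten wir a(t) = 0. Das Integral von der Beschleunigung, mit v(0) = 18, ergibt die Geschwindigkeit: v(t) = 18. Mit ∫v(t)dt und Anwendung von x(0) = -9, finden wir x(t) = 18·t - 9. Wir haben die Position x(t) = 18·t - 9. Durch Einsetzen von t = 1: x(1) = 9.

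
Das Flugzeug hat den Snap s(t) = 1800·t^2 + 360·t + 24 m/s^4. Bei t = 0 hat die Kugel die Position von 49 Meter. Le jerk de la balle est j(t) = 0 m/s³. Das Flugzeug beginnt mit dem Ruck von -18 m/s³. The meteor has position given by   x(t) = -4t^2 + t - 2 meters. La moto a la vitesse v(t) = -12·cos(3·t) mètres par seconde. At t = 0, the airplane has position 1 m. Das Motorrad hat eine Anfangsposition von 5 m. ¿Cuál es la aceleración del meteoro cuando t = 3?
Partiendo de la posición x(t) = -4·t^2 + t - 2, tomamos 2 derivadas. Tomando d/dt de x(t), encontramos v(t) = 1 - 8·t. La derivada de la velocidad da la aceleración: a(t) = -8. Usando a(t) = -8 y sustituyendo t = 3, encontramos a = -8.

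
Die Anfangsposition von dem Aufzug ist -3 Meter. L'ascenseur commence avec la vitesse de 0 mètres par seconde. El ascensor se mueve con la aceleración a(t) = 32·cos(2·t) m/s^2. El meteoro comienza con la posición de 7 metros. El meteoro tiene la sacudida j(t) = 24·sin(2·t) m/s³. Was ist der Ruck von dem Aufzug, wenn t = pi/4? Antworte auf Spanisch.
Debemos derivar nuestra ecuación de la aceleración a(t) = 32·cos(2·t) 1 vez. Tomando d/dt de a(t), encontramos j(t) = -64·sin(2·t). Usando j(t) = -64·sin(2·t) y sustituyendo t = pi/4, encontramos j = -64.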